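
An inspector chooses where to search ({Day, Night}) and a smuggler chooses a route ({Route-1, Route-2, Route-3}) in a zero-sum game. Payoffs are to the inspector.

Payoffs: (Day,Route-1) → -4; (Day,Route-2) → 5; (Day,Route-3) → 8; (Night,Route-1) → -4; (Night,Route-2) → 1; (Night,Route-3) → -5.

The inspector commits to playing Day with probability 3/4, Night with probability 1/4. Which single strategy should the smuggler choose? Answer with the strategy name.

If the smuggler plays Route-1, the inspector's expected payoff is (3/4)·(-4) + (1/4)·(-4) = -4.
If the smuggler plays Route-2, the inspector's expected payoff is (3/4)·5 + (1/4)·1 = 4.
If the smuggler plays Route-3, the inspector's expected payoff is (3/4)·8 + (1/4)·(-5) = 19/4.
The smuggler minimizes the inspector's payoff; the smallest is -4, so the best response is Route-1.

Route-1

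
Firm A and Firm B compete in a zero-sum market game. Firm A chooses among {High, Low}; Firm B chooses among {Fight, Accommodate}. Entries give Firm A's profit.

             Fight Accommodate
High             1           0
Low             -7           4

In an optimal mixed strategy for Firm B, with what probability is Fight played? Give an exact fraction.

Row minima: High → 0, Low → -7; maximin = 0.
Column maxima: Fight → 1, Accommodate → 4; minimax = 1.
0 ≠ 1, so there is no saddle point; optimal play is mixed.
Let Firm A play High with probability p. Expected payoff against Fight: 1p + (-7)(1−p) = 8p − 7; against Accommodate: 0p + 4(1−p) = −4p + 4.
Setting these equal: 8p − 7 = −4p + 4 ⇒ 12p = 11 ⇒ p = 11/12, and the value is (8)·(11/12) − 7 = 1/3.
For Firm B: with q = P(Fight), equating High's and Low's payoffs gives q = −11q + 4 ⇒ q = 1/3.

1/3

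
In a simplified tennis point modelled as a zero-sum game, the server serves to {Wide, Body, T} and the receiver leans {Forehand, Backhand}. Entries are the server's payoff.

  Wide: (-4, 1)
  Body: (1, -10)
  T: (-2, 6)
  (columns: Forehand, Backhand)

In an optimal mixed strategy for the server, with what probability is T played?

11/19

Row minima: Wide → -4, Body → -10, T → -2; maximin = -2.
Column maxima: Forehand → 1, Backhand → 6; minimax = 1.
-2 ≠ 1, so there is no saddle point; optimal play is mixed.
Wide is strictly dominated by T, so the server never plays it.
On the remaining 2×2 (Body, T vs Forehand, Backhand):
Let the server play Body with probability p. Expected payoff against Forehand: 1p + (-2)(1−p) = 3p − 2; against Backhand: (-10)p + 6(1−p) = −16p + 6.
Setting these equal: 3p − 2 = −16p + 6 ⇒ 19p = 8 ⇒ p = 8/19, and the value is (3)·(8/19) − 2 = -14/19.
For the receiver: with q = P(Forehand), equating Body's and T's payoffs gives 11q − 10 = −8q + 6 ⇒ q = 16/19.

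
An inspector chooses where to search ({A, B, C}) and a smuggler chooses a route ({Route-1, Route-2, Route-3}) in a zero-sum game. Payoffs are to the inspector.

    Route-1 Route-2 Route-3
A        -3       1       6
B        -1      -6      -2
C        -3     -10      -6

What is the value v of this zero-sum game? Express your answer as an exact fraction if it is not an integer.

-19/9

Row minima: A → -3, B → -6, C → -10; maximin = -3.
Column maxima: Route-1 → -1, Route-2 → 1, Route-3 → 6; minimax = -1.
-3 ≠ -1, so there is no saddle point; optimal play is mixed.
C is strictly dominated by B, so the inspector never plays it.
Route-3 is strictly dominated by Route-2 (it gives the inspector strictly more in every row), so the smuggler never plays it.
On the remaining 2×2 (A, B vs Route-1, Route-2):
Let the inspector play A with probability p. Expected payoff against Route-1: (-3)p + (-1)(1−p) = −2p − 1; against Route-2: 1p + (-6)(1−p) = 7p − 6.
Setting these equal: −2p − 1 = 7p − 6 ⇒ −9p = -5 ⇒ p = 5/9, and the value is (-2)·(5/9) − 1 = -19/9.
For the smuggler: with q = P(Route-1), equating A's and B's payoffs gives −4q + 1 = 5q − 6 ⇒ q = 7/9.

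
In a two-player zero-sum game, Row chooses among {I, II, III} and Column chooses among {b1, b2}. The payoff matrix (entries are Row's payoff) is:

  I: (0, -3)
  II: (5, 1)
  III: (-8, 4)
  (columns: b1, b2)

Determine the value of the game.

Row minima: I → -3, II → 1, III → -8; maximin = 1.
Column maxima: b1 → 5, b2 → 4; minimax = 4.
1 ≠ 4, so there is no saddle point; optimal play is mixed.
I is strictly dominated by II, so Row never plays it.
On the remaining 2×2 (II, III vs b1, b2):
Let Row play II with probability p. Expected payoff against b1: 5p + (-8)(1−p) = 13p − 8; against b2: 1p + 4(1−p) = −3p + 4.
Setting these equal: 13p − 8 = −3p + 4 ⇒ 16p = 12 ⇒ p = 3/4, and the value is (13)·(3/4) − 8 = 7/4.
For Column: with q = P(b1), equating II's and III's payoffs gives 4q + 1 = −12q + 4 ⇒ q = 3/16.

7/4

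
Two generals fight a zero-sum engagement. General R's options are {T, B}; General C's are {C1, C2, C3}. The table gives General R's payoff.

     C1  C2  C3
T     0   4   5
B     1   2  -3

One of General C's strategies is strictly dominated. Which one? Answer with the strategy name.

C2

C1 holds General R's payoff strictly below C2 in every row: 0 < 4, 1 < 2.
So C2 is strictly dominated for General C.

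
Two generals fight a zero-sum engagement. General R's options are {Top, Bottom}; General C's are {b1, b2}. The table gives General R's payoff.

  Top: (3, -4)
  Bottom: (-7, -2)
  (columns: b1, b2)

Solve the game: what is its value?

Row minima: Top → -4, Bottom → -7; maximin = -4.
Column maxima: b1 → 3, b2 → -2; minimax = -2.
-4 ≠ -2, so there is no saddle point; optimal play is mixed.
Let General R play Top with probability p. Expected payoff against b1: 3p + (-7)(1−p) = 10p − 7; against b2: (-4)p + (-2)(1−p) = −2p − 2.
Setting these equal: 10p − 7 = −2p − 2 ⇒ 12p = 5 ⇒ p = 5/12, and the value is (10)·(5/12) − 7 = -17/6.
For General C: with q = P(b1), equating Top's and Bottom's payoffs gives 7q − 4 = −5q − 2 ⇒ q = 1/6.

-17/6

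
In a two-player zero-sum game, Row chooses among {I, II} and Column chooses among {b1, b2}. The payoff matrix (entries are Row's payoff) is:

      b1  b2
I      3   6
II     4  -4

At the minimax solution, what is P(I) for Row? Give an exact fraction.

Row minima: I → 3, II → -4; maximin = 3.
Column maxima: b1 → 4, b2 → 6; minimax = 4.
3 ≠ 4, so there is no saddle point; optimal play is mixed.
Let Row play I with probability p. Expected payoff against b1: 3p + 4(1−p) = −p + 4; against b2: 6p + (-4)(1−p) = 10p − 4.
Setting these equal: −p + 4 = 10p − 4 ⇒ −11p = -8 ⇒ p = 8/11, and the value is (-1)·(8/11) + 4 = 36/11.
For Column: with q = P(b1), equating I's and II's payoffs gives −3q + 6 = 8q − 4 ⇒ q = 10/11.

8/11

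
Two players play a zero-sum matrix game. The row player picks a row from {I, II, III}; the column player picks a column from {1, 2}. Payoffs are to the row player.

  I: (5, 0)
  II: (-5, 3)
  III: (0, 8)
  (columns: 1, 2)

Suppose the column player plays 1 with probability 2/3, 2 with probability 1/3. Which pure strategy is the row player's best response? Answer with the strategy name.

I

Expected payoff of I: (2/3)·5 + (1/3)·0 = 10/3.
Expected payoff of II: (2/3)·(-5) + (1/3)·3 = -7/3.
Expected payoff of III: (2/3)·0 + (1/3)·8 = 8/3.
The largest is 10/3, so the row player's best response is I.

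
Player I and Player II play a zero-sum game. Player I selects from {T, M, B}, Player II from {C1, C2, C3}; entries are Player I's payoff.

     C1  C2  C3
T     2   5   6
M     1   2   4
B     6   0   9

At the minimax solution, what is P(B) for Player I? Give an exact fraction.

Row minima: T → 2, M → 1, B → 0; maximin = 2.
Column maxima: C1 → 6, C2 → 5, C3 → 9; minimax = 5.
2 ≠ 5, so there is no saddle point; optimal play is mixed.
M is strictly dominated by T, so Player I never plays it.
C3 is strictly dominated by C1 (it gives Player I strictly more in every row), so Player II never plays it.
On the remaining 2×2 (T, B vs C1, C2):
Let Player I play T with probability p. Expected payoff against C1: 2p + 6(1−p) = −4p + 6; against C2: 5p + 0(1−p) = 5p.
Setting these equal: −4p + 6 = 5p ⇒ −9p = -6 ⇒ p = 2/3, and the value is (-4)·(2/3) + 6 = 10/3.
For Player II: with q = P(C1), equating T's and B's payoffs gives −3q + 5 = 6q ⇒ q = 5/9.

1/3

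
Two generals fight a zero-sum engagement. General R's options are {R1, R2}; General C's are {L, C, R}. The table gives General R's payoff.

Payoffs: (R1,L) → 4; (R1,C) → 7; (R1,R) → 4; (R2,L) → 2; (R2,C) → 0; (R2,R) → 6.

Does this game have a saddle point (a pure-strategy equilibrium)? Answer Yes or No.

Row minima: R1 → 4, R2 → 0; maximin = 4.
Column maxima: L → 4, C → 7, R → 6; minimax = 4.
maximin = minimax = 4, so a saddle point exists.

Yes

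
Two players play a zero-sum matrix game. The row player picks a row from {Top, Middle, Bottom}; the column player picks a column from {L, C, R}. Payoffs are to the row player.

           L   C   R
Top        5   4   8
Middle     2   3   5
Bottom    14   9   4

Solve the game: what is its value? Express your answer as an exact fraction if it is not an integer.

Row minima: Top → 4, Middle → 2, Bottom → 4; maximin = 4.
Column maxima: L → 14, C → 9, R → 8; minimax = 8.
4 ≠ 8, so there is no saddle point; optimal play is mixed.
Middle is strictly dominated by Top, so the row player never plays it.
With Middle eliminated, L is strictly dominated by C (it gives the row player strictly more in every remaining row), so the column player never plays it.
On the remaining 2×2 (Top, Bottom vs C, R):
Let the row player play Top with probability p. Expected payoff against C: 4p + 9(1−p) = −5p + 9; against R: 8p + 4(1−p) = 4p + 4.
Setting these equal: −5p + 9 = 4p + 4 ⇒ −9p = -5 ⇒ p = 5/9, and the value is (-5)·(5/9) + 9 = 56/9.
For the column player: with q = P(C), equating Top's and Bottom's payoffs gives −4q + 8 = 5q + 4 ⇒ q = 4/9.

56/9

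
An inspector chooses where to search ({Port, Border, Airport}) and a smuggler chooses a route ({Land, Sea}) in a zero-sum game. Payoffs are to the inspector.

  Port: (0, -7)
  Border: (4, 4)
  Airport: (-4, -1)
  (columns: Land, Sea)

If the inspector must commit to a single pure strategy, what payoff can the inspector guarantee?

Row minima: Port → -7, Border → 4, Airport → -4.
The best of these is 4.

4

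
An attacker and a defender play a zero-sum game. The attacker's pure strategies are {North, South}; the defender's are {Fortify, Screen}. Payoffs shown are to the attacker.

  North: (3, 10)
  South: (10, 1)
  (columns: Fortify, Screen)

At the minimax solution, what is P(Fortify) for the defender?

Row minima: North → 3, South → 1; maximin = 3.
Column maxima: Fortify → 10, Screen → 10; minimax = 10.
3 ≠ 10, so there is no saddle point; optimal play is mixed.
Let the attacker play North with probability p. Expected payoff against Fortify: 3p + 10(1−p) = −7p + 10; against Screen: 10p + 1(1−p) = 9p + 1.
Setting these equal: −7p + 10 = 9p + 1 ⇒ −16p = -9 ⇒ p = 9/16, and the value is (-7)·(9/16) + 10 = 97/16.
For the defender: with q = P(Fortify), equating North's and South's payoffs gives −7q + 10 = 9q + 1 ⇒ q = 9/16.

9/16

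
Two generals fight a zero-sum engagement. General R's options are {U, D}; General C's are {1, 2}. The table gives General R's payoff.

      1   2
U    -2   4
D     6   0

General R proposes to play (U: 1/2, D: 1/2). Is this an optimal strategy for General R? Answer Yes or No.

Yes

Against 1 this mix gives (1/2)·(-2) + (1/2)·6 = 2.
Against 2 this mix gives (1/2)·4 + (1/2)·0 = 2.
All of General C's active replies (1, 2) yield 2, and no column does worse for General R. The mix makes General C indifferent and guarantees 2, so it is optimal.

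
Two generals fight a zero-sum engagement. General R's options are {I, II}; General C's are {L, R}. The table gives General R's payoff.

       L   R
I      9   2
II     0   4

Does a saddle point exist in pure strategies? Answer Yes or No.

No

Row minima: I → 2, II → 0; maximin = 2.
Column maxima: L → 9, R → 4; minimax = 4.
2 ≠ 4, so no pure-strategy equilibrium exists.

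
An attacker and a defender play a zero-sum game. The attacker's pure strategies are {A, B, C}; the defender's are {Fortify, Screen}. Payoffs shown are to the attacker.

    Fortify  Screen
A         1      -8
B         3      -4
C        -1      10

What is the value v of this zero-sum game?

Row minima: A → -8, B → -4, C → -1; maximin = -1.
Column maxima: Fortify → 3, Screen → 10; minimax = 3.
-1 ≠ 3, so there is no saddle point; optimal play is mixed.
A is strictly dominated by B, so the attacker never plays it.
On the remaining 2×2 (B, C vs Fortify, Screen):
Let the attacker play B with probability p. Expected payoff against Fortify: 3p + (-1)(1−p) = 4p − 1; against Screen: (-4)p + 10(1−p) = −14p + 10.
Setting these equal: 4p − 1 = −14p + 10 ⇒ 18p = 11 ⇒ p = 11/18, and the value is (4)·(11/18) − 1 = 13/9.
For the defender: with q = P(Fortify), equating B's and C's payoffs gives 7q − 4 = −11q + 10 ⇒ q = 7/9.

13/9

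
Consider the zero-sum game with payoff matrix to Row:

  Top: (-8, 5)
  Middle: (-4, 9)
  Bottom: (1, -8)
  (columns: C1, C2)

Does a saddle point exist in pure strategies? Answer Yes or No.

No

Row minima: Top → -8, Middle → -4, Bottom → -8; maximin = -4.
Column maxima: C1 → 1, C2 → 9; minimax = 1.
-4 ≠ 1, so no pure-strategy equilibrium exists.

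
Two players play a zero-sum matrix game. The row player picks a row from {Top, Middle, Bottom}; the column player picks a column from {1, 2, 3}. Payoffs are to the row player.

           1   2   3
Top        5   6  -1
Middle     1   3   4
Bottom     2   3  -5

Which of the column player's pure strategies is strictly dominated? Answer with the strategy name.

2

1 holds the row player's payoff strictly below 2 in every row: 5 < 6, 1 < 3, 2 < 3.
So 2 is strictly dominated for the column player.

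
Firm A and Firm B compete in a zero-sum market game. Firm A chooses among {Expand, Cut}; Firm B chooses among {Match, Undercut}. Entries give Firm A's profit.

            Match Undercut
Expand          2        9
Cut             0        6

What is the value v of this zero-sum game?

Row minima: Expand → 2, Cut → 0; maximin = 2.
Column maxima: Match → 2, Undercut → 9; minimax = 2.
Since maximin = minimax = 2, there is a saddle point and the value is 2.

2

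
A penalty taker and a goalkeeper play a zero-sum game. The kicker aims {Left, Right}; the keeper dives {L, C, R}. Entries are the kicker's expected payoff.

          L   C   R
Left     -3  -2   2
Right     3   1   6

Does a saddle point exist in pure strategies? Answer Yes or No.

Row minima: Left → -3, Right → 1; maximin = 1.
Column maxima: L → 3, C → 1, R → 6; minimax = 1.
maximin = minimax = 1, so a saddle point exists.

Yes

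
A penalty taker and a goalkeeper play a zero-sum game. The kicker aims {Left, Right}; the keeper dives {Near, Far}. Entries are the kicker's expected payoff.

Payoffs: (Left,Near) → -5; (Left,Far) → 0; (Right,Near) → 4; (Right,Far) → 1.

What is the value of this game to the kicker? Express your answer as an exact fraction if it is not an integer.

Row minima: Left → -5, Right → 1; maximin = 1.
Column maxima: Near → 4, Far → 1; minimax = 1.
Since maximin = minimax = 1, there is a saddle point and the value is 1.

1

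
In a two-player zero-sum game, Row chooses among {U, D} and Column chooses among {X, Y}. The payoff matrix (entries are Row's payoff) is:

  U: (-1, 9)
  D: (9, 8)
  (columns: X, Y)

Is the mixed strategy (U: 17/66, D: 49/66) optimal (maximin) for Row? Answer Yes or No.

Against X this mix gives (17/66)·(-1) + (49/66)·9 = 212/33.
Against Y this mix gives (17/66)·9 + (49/66)·8 = 545/66.
Column will play X, holding Row to 212/33. Shifting weight toward the row that does better against X would raise this floor (the equalizing mix achieves 89/11 against both X and Y), so the proposed strategy is not optimal.

No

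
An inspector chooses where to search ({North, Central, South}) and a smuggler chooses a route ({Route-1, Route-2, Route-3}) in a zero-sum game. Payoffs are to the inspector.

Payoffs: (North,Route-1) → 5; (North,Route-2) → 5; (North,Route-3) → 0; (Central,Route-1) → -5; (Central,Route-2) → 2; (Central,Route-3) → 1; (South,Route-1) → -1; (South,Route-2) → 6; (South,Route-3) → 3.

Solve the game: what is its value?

Row minima: North → 0, Central → -5, South → -1; maximin = 0.
Column maxima: Route-1 → 5, Route-2 → 6, Route-3 → 3; minimax = 3.
0 ≠ 3, so there is no saddle point; optimal play is mixed.
Central is strictly dominated by South, so the inspector never plays it.
Route-2 is strictly dominated by Route-3 (it gives the inspector strictly more in every row), so the smuggler never plays it.
On the remaining 2×2 (North, South vs Route-1, Route-3):
Let the inspector play North with probability p. Expected payoff against Route-1: 5p + (-1)(1−p) = 6p − 1; against Route-3: 0p + 3(1−p) = −3p + 3.
Setting these equal: 6p − 1 = −3p + 3 ⇒ 9p = 4 ⇒ p = 4/9, and the value is (6)·(4/9) − 1 = 5/3.
For the smuggler: with q = P(Route-1), equating North's and South's payoffs gives 5q = −4q + 3 ⇒ q = 1/3.

5/3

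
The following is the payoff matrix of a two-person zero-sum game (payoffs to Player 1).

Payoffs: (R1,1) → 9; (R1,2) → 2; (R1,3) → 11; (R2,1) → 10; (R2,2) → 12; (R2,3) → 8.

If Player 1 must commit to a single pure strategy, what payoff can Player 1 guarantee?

8

Row minima: R1 → 2, R2 → 8.
The best of these is 8.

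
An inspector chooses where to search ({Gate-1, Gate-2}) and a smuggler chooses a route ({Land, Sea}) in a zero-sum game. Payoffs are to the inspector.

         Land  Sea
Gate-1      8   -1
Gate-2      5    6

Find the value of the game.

53/10

Row minima: Gate-1 → -1, Gate-2 → 5; maximin = 5.
Column maxima: Land → 8, Sea → 6; minimax = 6.
5 ≠ 6, so there is no saddle point; optimal play is mixed.
Let the inspector play Gate-1 with probability p. Expected payoff against Land: 8p + 5(1−p) = 3p + 5; against Sea: (-1)p + 6(1−p) = −7p + 6.
Setting these equal: 3p + 5 = −7p + 6 ⇒ 10p = 1 ⇒ p = 1/10, and the value is (3)·(1/10) + 5 = 53/10.
For the smuggler: with q = P(Land), equating Gate-1's and Gate-2's payoffs gives 9q − 1 = −q + 6 ⇒ q = 7/10.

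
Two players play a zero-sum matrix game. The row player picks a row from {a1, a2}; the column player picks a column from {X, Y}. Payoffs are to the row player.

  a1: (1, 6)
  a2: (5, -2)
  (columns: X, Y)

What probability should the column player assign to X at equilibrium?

Row minima: a1 → 1, a2 → -2; maximin = 1.
Column maxima: X → 5, Y → 6; minimax = 5.
1 ≠ 5, so there is no saddle point; optimal play is mixed.
Let the row player play a1 with probability p. Expected payoff against X: 1p + 5(1−p) = −4p + 5; against Y: 6p + (-2)(1−p) = 8p − 2.
Setting these equal: −4p + 5 = 8p − 2 ⇒ −12p = -7 ⇒ p = 7/12, and the value is (-4)·(7/12) + 5 = 8/3.
For the column player: with q = P(X), equating a1's and a2's payoffs gives −5q + 6 = 7q − 2 ⇒ q = 2/3.

2/3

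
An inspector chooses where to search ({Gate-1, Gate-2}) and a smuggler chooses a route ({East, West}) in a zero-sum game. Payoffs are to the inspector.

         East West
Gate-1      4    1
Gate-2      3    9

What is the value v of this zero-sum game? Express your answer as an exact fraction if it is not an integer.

Row minima: Gate-1 → 1, Gate-2 → 3; maximin = 3.
Column maxima: East → 4, West → 9; minimax = 4.
3 ≠ 4, so there is no saddle point; optimal play is mixed.
Let the inspector play Gate-1 with probability p. Expected payoff against East: 4p + 3(1−p) = p + 3; against West: 1p + 9(1−p) = −8p + 9.
Setting these equal: p + 3 = −8p + 9 ⇒ 9p = 6 ⇒ p = 2/3, and the value is (1)·(2/3) + 3 = 11/3.
For the smuggler: with q = P(East), equating Gate-1's and Gate-2's payoffs gives 3q + 1 = −6q + 9 ⇒ q = 8/9.

11/3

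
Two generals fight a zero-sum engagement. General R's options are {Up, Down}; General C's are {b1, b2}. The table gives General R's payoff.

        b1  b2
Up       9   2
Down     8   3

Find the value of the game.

3

Row minima: Up → 2, Down → 3; maximin = 3.
Column maxima: b1 → 9, b2 → 3; minimax = 3.
Since maximin = minimax = 3, there is a saddle point and the value is 3.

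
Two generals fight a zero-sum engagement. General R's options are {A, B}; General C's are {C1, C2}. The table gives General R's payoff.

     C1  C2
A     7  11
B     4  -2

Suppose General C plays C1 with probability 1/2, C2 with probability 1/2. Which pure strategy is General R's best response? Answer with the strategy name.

Expected payoff of A: (1/2)·7 + (1/2)·11 = 9.
Expected payoff of B: (1/2)·4 + (1/2)·(-2) = 1.
The largest is 9, so General R's best response is A.

A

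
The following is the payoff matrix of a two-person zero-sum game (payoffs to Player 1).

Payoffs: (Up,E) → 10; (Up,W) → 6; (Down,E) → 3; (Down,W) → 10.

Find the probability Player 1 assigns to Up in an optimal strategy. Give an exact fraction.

Row minima: Up → 6, Down → 3; maximin = 6.
Column maxima: E → 10, W → 10; minimax = 10.
6 ≠ 10, so there is no saddle point; optimal play is mixed.
Let Player 1 play Up with probability p. Expected payoff against E: 10p + 3(1−p) = 7p + 3; against W: 6p + 10(1−p) = −4p + 10.
Setting these equal: 7p + 3 = −4p + 10 ⇒ 11p = 7 ⇒ p = 7/11, and the value is (7)·(7/11) + 3 = 82/11.
For Player 2: with q = P(E), equating Up's and Down's payoffs gives 4q + 6 = −7q + 10 ⇒ q = 4/11.

7/11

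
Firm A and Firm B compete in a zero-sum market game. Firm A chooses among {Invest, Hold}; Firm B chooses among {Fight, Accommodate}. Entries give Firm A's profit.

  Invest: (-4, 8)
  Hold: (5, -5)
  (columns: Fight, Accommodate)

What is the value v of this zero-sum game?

10/11

Row minima: Invest → -4, Hold → -5; maximin = -4.
Column maxima: Fight → 5, Accommodate → 8; minimax = 5.
-4 ≠ 5, so there is no saddle point; optimal play is mixed.
Let Firm A play Invest with probability p. Expected payoff against Fight: (-4)p + 5(1−p) = −9p + 5; against Accommodate: 8p + (-5)(1−p) = 13p − 5.
Setting these equal: −9p + 5 = 13p − 5 ⇒ −22p = -10 ⇒ p = 5/11, and the value is (-9)·(5/11) + 5 = 10/11.
For Firm B: with q = P(Fight), equating Invest's and Hold's payoffs gives −12q + 8 = 10q − 5 ⇒ q = 13/22.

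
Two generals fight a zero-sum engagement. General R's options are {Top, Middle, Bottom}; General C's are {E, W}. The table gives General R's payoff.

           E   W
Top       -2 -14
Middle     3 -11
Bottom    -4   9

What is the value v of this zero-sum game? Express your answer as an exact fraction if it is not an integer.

Row minima: Top → -14, Middle → -11, Bottom → -4; maximin = -4.
Column maxima: E → 3, W → 9; minimax = 3.
-4 ≠ 3, so there is no saddle point; optimal play is mixed.
Top is strictly dominated by Middle, so General R never plays it.
On the remaining 2×2 (Middle, Bottom vs E, W):
Let General R play Middle with probability p. Expected payoff against E: 3p + (-4)(1−p) = 7p − 4; against W: (-11)p + 9(1−p) = −20p + 9.
Setting these equal: 7p − 4 = −20p + 9 ⇒ 27p = 13 ⇒ p = 13/27, and the value is (7)·(13/27) − 4 = -17/27.
For General C: with q = P(E), equating Middle's and Bottom's payoffs gives 14q − 11 = −13q + 9 ⇒ q = 20/27.

-17/27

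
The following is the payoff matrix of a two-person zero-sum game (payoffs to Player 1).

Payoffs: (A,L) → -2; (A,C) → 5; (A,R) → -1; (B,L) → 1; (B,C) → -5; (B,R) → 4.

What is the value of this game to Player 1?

-5/13

Row minima: A → -2, B → -5; maximin = -2.
Column maxima: L → 1, C → 5, R → 4; minimax = 1.
-2 ≠ 1, so there is no saddle point; optimal play is mixed.
R is strictly dominated by L (it gives Player 1 strictly more in every row), so Player 2 never plays it.
On the remaining 2×2 (A, B vs L, C):
Let Player 1 play A with probability p. Expected payoff against L: (-2)p + 1(1−p) = −3p + 1; against C: 5p + (-5)(1−p) = 10p − 5.
Setting these equal: −3p + 1 = 10p − 5 ⇒ −13p = -6 ⇒ p = 6/13, and the value is (-3)·(6/13) + 1 = -5/13.
For Player 2: with q = P(L), equating A's and B's payoffs gives −7q + 5 = 6q − 5 ⇒ q = 10/13.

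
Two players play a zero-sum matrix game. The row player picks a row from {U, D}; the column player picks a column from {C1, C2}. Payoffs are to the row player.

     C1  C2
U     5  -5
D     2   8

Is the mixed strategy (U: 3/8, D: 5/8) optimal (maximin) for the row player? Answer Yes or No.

Yes

Against C1 this mix gives (3/8)·5 + (5/8)·2 = 25/8.
Against C2 this mix gives (3/8)·(-5) + (5/8)·8 = 25/8.
All of the column player's active replies (C1, C2) yield 25/8, and no column does worse for the row player. The mix makes the column player indifferent and guarantees 25/8, so it is optimal.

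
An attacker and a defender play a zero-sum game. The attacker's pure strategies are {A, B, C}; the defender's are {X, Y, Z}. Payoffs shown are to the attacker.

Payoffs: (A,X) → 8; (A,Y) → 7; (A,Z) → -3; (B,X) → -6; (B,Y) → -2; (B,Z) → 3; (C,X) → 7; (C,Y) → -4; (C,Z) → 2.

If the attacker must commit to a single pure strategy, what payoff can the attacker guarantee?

Row minima: A → -3, B → -6, C → -4.
The best of these is -3.

-3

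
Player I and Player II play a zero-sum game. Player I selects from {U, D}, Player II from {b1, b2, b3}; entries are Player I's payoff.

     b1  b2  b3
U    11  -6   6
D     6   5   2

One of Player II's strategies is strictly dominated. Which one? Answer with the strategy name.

b2 holds Player I's payoff strictly below b1 in every row: -6 < 11, 5 < 6.
So b1 is strictly dominated for Player II.

b1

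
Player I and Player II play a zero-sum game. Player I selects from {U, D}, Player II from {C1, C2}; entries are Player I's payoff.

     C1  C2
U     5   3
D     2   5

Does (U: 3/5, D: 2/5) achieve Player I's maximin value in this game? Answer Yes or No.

Against C1 this mix gives (3/5)·5 + (2/5)·2 = 19/5.
Against C2 this mix gives (3/5)·3 + (2/5)·5 = 19/5.
All of Player II's active replies (C1, C2) yield 19/5, and no column does worse for Player I. The mix makes Player II indifferent and guarantees 19/5, so it is optimal.

Yes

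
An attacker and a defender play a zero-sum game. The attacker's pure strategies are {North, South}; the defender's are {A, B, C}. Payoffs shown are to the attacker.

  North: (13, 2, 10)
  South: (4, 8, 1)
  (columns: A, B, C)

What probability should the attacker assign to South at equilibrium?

8/15

Row minima: North → 2, South → 1; maximin = 2.
Column maxima: A → 13, B → 8, C → 10; minimax = 8.
2 ≠ 8, so there is no saddle point; optimal play is mixed.
A is strictly dominated by C (it gives the attacker strictly more in every row), so the defender never plays it.
On the remaining 2×2 (North, South vs B, C):
Let the attacker play North with probability p. Expected payoff against B: 2p + 8(1−p) = −6p + 8; against C: 10p + 1(1−p) = 9p + 1.
Setting these equal: −6p + 8 = 9p + 1 ⇒ −15p = -7 ⇒ p = 7/15, and the value is (-6)·(7/15) + 8 = 26/5.
For the defender: with q = P(B), equating North's and South's payoffs gives −8q + 10 = 7q + 1 ⇒ q = 3/5.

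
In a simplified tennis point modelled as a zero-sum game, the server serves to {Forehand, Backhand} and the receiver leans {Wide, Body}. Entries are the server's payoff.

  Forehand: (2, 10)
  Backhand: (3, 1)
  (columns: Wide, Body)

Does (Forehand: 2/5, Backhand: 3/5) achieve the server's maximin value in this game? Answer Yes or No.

Against Wide this mix gives (2/5)·2 + (3/5)·3 = 13/5.
Against Body this mix gives (2/5)·10 + (3/5)·1 = 23/5.
The receiver will play Wide, holding the server to 13/5. Shifting weight toward the row that does better against Wide would raise this floor (the equalizing mix achieves 14/5 against both Wide and Body), so the proposed strategy is not optimal.

No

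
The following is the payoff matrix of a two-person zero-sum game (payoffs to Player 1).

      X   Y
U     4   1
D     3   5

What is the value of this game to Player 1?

Row minima: U → 1, D → 3; maximin = 3.
Column maxima: X → 4, Y → 5; minimax = 4.
3 ≠ 4, so there is no saddle point; optimal play is mixed.
Let Player 1 play U with probability p. Expected payoff against X: 4p + 3(1−p) = p + 3; against Y: 1p + 5(1−p) = −4p + 5.
Setting these equal: p + 3 = −4p + 5 ⇒ 5p = 2 ⇒ p = 2/5, and the value is (1)·(2/5) + 3 = 17/5.
For Player 2: with q = P(X), equating U's and D's payoffs gives 3q + 1 = −2q + 5 ⇒ q = 4/5.

17/5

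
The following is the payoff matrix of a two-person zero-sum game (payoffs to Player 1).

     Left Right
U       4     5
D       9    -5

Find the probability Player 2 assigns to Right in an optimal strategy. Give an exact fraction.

Row minima: U → 4, D → -5; maximin = 4.
Column maxima: Left → 9, Right → 5; minimax = 5.
4 ≠ 5, so there is no saddle point; optimal play is mixed.
Let Player 1 play U with probability p. Expected payoff against Left: 4p + 9(1−p) = −5p + 9; against Right: 5p + (-5)(1−p) = 10p − 5.
Setting these equal: −5p + 9 = 10p − 5 ⇒ −15p = -14 ⇒ p = 14/15, and the value is (-5)·(14/15) + 9 = 13/3.
For Player 2: with q = P(Left), equating U's and D's payoffs gives −q + 5 = 14q − 5 ⇒ q = 2/3.

1/3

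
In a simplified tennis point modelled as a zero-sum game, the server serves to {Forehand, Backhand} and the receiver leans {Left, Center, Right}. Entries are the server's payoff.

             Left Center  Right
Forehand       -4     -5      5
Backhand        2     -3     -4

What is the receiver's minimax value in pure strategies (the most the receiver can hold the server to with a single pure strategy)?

Column maxima: Left → 2, Center → -3, Right → 5.
The smallest of these is -3.

-3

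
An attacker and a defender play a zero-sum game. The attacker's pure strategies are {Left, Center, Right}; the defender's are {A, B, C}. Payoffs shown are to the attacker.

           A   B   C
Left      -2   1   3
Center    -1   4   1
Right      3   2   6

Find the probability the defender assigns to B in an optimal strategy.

Row minima: Left → -2, Center → -1, Right → 2; maximin = 2.
Column maxima: A → 3, B → 4, C → 6; minimax = 3.
2 ≠ 3, so there is no saddle point; optimal play is mixed.
Left is strictly dominated by Right, so the attacker never plays it.
C is strictly dominated by A (it gives the attacker strictly more in every row), so the defender never plays it.
On the remaining 2×2 (Center, Right vs A, B):
Let the attacker play Center with probability p. Expected payoff against A: (-1)p + 3(1−p) = −4p + 3; against B: 4p + 2(1−p) = 2p + 2.
Setting these equal: −4p + 3 = 2p + 2 ⇒ −6p = -1 ⇒ p = 1/6, and the value is (-4)·(1/6) + 3 = 7/3.
For the defender: with q = P(A), equating Center's and Right's payoffs gives −5q + 4 = q + 2 ⇒ q = 1/3.

2/3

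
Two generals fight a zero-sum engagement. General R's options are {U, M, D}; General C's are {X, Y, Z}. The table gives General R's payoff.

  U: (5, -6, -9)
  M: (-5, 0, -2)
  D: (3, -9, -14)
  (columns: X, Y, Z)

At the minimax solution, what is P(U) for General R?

3/17

Row minima: U → -9, M → -5, D → -14; maximin = -5.
Column maxima: X → 5, Y → 0, Z → -2; minimax = -2.
-5 ≠ -2, so there is no saddle point; optimal play is mixed.
D is strictly dominated by U, so General R never plays it.
Y is strictly dominated by Z (it gives General R strictly more in every row), so General C never plays it.
On the remaining 2×2 (U, M vs X, Z):
Let General R play U with probability p. Expected payoff against X: 5p + (-5)(1−p) = 10p − 5; against Z: (-9)p + (-2)(1−p) = −7p − 2.
Setting these equal: 10p − 5 = −7p − 2 ⇒ 17p = 3 ⇒ p = 3/17, and the value is (10)·(3/17) − 5 = -55/17.
For General C: with q = P(X), equating U's and M's payoffs gives 14q − 9 = −3q − 2 ⇒ q = 7/17.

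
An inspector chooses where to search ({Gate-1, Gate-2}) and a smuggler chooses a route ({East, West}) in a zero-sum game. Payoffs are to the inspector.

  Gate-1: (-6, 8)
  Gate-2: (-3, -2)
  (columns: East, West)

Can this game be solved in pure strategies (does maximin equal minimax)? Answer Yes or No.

Yes

Row minima: Gate-1 → -6, Gate-2 → -3; maximin = -3.
Column maxima: East → -3, West → 8; minimax = -3.
maximin = minimax = -3, so a saddle point exists.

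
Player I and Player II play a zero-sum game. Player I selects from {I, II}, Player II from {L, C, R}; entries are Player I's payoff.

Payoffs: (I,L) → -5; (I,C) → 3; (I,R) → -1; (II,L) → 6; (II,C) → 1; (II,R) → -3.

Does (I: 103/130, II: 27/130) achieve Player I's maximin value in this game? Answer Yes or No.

No

Against L this mix gives (103/130)·(-5) + (27/130)·6 = -353/130.
Against C this mix gives (103/130)·3 + (27/130)·1 = 168/65.
Against R this mix gives (103/130)·(-1) + (27/130)·(-3) = -92/65.
Player II will play L, holding Player I to -353/130. Shifting weight toward the row that does better against L would raise this floor (the equalizing mix achieves -21/13 against both L and R), so the proposed strategy is not optimal.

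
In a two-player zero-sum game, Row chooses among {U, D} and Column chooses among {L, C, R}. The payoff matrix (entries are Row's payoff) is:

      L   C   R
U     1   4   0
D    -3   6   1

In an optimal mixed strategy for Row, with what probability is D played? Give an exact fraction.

Row minima: U → 0, D → -3; maximin = 0.
Column maxima: L → 1, C → 6, R → 1; minimax = 1.
0 ≠ 1, so there is no saddle point; optimal play is mixed.
C is strictly dominated by L (it gives Row strictly more in every row), so Column never plays it.
On the remaining 2×2 (U, D vs L, R):
Let Row play U with probability p. Expected payoff against L: 1p + (-3)(1−p) = 4p − 3; against R: 0p + 1(1−p) = −p + 1.
Setting these equal: 4p − 3 = −p + 1 ⇒ 5p = 4 ⇒ p = 4/5, and the value is (4)·(4/5) − 3 = 1/5.
For Column: with q = P(L), equating U's and D's payoffs gives q = −4q + 1 ⇒ q = 1/5.

1/5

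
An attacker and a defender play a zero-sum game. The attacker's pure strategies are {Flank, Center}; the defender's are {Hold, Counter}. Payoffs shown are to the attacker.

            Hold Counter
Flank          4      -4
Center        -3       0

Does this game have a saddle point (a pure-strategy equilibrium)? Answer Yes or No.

No

Row minima: Flank → -4, Center → -3; maximin = -3.
Column maxima: Hold → 4, Counter → 0; minimax = 0.
-3 ≠ 0, so no pure-strategy equilibrium exists.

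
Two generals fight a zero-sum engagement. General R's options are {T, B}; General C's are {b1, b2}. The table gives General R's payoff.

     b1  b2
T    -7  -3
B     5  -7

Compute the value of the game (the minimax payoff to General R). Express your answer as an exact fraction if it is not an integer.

Row minima: T → -7, B → -7; maximin = -7.
Column maxima: b1 → 5, b2 → -3; minimax = -3.
-7 ≠ -3, so there is no saddle point; optimal play is mixed.
Let General R play T with probability p. Expected payoff against b1: (-7)p + 5(1−p) = −12p + 5; against b2: (-3)p + (-7)(1−p) = 4p − 7.
Setting these equal: −12p + 5 = 4p − 7 ⇒ −16p = -12 ⇒ p = 3/4, and the value is (-12)·(3/4) + 5 = -4.
For General C: with q = P(b1), equating T's and B's payoffs gives −4q − 3 = 12q − 7 ⇒ q = 1/4.

-4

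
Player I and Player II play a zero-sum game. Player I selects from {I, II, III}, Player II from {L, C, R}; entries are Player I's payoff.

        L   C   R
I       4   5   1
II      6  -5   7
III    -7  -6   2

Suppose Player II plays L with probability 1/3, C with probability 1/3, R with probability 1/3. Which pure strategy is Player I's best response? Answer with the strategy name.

Expected payoff of I: (1/3)·4 + (1/3)·5 + (1/3)·1 = 10/3.
Expected payoff of II: (1/3)·6 + (1/3)·(-5) + (1/3)·7 = 8/3.
Expected payoff of III: (1/3)·(-7) + (1/3)·(-6) + (1/3)·2 = -11/3.
The largest is 10/3, so Player I's best response is I.

I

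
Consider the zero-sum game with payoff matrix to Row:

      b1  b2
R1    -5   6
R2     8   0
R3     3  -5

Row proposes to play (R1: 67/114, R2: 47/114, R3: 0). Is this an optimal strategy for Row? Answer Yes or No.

No

Against b1 this mix gives (67/114)·(-5) + (47/114)·8 = 41/114.
Against b2 this mix gives (67/114)·6 + (47/114)·0 = 67/19.
Column will play b1, holding Row to 41/114. Shifting weight toward the row that does better against b1 would raise this floor (the equalizing mix achieves 48/19 against both b1 and b2), so the proposed strategy is not optimal.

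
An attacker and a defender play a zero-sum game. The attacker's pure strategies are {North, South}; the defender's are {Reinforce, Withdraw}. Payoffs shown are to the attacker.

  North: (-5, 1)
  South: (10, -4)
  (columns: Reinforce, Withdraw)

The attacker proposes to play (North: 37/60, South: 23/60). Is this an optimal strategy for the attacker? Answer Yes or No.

Against Reinforce this mix gives (37/60)·(-5) + (23/60)·10 = 3/4.
Against Withdraw this mix gives (37/60)·1 + (23/60)·(-4) = -11/12.
The defender will play Withdraw, holding the attacker to -11/12. Shifting weight toward the row that does better against Withdraw would raise this floor (the equalizing mix achieves -1/2 against both Withdraw and Reinforce), so the proposed strategy is not optimal.

No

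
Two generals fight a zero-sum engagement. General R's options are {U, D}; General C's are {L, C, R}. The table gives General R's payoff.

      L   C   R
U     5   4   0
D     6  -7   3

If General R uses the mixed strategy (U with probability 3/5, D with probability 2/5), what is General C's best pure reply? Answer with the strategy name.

C

If General C plays L, General R's expected payoff is (3/5)·5 + (2/5)·6 = 27/5.
If General C plays C, General R's expected payoff is (3/5)·4 + (2/5)·(-7) = -2/5.
If General C plays R, General R's expected payoff is (3/5)·0 + (2/5)·3 = 6/5.
General C minimizes General R's payoff; the smallest is -2/5, so the best response is C.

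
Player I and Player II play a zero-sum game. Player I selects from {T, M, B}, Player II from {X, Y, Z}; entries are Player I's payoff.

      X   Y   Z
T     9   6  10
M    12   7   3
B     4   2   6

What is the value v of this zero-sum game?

13/2

Row minima: T → 6, M → 3, B → 2; maximin = 6.
Column maxima: X → 12, Y → 7, Z → 10; minimax = 7.
6 ≠ 7, so there is no saddle point; optimal play is mixed.
B is strictly dominated by T, so Player I never plays it.
X is strictly dominated by Y (it gives Player I strictly more in every row), so Player II never plays it.
On the remaining 2×2 (T, M vs Y, Z):
Let Player I play T with probability p. Expected payoff against Y: 6p + 7(1−p) = −p + 7; against Z: 10p + 3(1−p) = 7p + 3.
Setting these equal: −p + 7 = 7p + 3 ⇒ −8p = -4 ⇒ p = 1/2, and the value is (-1)·(1/2) + 7 = 13/2.
For Player II: with q = P(Y), equating T's and M's payoffs gives −4q + 10 = 4q + 3 ⇒ q = 7/8.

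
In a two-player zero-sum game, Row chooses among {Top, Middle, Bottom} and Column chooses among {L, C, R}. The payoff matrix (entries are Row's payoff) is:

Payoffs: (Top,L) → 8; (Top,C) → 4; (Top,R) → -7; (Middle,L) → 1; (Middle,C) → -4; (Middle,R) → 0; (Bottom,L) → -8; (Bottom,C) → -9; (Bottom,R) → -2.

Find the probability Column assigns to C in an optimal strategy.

Row minima: Top → -7, Middle → -4, Bottom → -9; maximin = -4.
Column maxima: L → 8, C → 4, R → 0; minimax = 0.
-4 ≠ 0, so there is no saddle point; optimal play is mixed.
Bottom is strictly dominated by Middle, so Row never plays it.
L is strictly dominated by C (it gives Row strictly more in every row), so Column never plays it.
On the remaining 2×2 (Top, Middle vs C, R):
Let Row play Top with probability p. Expected payoff against C: 4p + (-4)(1−p) = 8p − 4; against R: (-7)p + 0(1−p) = −7p.
Setting these equal: 8p − 4 = −7p ⇒ 15p = 4 ⇒ p = 4/15, and the value is (8)·(4/15) − 4 = -28/15.
For Column: with q = P(C), equating Top's and Middle's payoffs gives 11q − 7 = −4q ⇒ q = 7/15.

7/15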